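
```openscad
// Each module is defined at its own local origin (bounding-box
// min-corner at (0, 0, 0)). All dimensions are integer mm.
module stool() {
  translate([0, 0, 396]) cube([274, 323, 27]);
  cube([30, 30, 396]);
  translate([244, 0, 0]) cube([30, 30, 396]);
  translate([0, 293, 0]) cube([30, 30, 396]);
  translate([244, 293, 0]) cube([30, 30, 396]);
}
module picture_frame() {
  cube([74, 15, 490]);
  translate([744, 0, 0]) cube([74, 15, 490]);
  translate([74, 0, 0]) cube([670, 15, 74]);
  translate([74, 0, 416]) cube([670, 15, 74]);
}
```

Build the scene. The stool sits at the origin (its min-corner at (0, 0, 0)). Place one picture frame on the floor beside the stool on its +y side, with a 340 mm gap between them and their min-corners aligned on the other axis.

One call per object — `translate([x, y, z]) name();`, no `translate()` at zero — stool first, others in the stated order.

stool();
translate([0, 663, 0]) picture_frame();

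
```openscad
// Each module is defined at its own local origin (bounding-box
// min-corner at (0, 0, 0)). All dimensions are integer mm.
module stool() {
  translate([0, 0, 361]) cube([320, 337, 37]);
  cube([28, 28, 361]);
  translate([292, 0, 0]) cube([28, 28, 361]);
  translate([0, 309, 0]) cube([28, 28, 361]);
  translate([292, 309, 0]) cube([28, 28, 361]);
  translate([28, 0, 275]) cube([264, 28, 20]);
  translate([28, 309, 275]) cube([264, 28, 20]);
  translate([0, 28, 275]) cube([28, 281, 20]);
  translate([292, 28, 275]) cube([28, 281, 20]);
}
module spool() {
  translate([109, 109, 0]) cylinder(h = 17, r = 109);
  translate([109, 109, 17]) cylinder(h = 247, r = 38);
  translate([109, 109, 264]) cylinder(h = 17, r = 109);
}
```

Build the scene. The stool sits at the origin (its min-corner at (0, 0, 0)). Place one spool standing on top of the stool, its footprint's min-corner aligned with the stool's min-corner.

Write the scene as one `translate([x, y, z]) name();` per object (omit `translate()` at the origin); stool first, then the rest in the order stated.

stool();
translate([0, 0, 398]) spool();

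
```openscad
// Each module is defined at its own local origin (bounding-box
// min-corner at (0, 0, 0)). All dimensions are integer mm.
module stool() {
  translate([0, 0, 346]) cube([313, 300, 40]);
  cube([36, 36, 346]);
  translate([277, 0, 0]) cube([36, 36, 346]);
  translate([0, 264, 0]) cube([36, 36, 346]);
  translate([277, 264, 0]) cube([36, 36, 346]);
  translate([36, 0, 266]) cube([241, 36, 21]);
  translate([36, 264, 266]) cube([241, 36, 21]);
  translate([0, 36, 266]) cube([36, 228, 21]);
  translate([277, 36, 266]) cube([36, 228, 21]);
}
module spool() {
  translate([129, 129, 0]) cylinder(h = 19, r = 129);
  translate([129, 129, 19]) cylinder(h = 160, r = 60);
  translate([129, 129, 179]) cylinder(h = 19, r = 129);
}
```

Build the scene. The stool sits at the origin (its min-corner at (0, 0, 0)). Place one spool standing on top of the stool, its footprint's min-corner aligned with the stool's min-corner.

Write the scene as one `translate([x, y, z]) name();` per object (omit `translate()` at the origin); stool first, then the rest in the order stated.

stool();
translate([0, 0, 386]) spool();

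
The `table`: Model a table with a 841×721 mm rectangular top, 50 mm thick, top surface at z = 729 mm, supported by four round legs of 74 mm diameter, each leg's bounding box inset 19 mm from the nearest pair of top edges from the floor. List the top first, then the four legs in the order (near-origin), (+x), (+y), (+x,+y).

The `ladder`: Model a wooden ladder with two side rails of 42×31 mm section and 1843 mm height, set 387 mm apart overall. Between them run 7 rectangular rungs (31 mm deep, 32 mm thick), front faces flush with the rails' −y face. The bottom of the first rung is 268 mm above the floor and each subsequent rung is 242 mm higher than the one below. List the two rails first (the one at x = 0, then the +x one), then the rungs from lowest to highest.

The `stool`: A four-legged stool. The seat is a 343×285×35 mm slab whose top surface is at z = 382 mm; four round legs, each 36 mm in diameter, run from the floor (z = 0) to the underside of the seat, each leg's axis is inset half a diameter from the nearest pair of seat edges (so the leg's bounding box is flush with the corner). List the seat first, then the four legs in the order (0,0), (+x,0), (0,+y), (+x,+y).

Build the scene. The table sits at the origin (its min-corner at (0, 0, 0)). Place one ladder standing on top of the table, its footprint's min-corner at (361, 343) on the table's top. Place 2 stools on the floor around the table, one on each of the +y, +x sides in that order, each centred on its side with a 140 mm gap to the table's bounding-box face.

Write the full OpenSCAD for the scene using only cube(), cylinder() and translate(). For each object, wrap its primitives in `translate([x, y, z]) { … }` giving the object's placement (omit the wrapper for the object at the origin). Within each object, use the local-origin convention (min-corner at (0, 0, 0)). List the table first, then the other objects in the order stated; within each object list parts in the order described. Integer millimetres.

translate([0, 0, 679]) cube([841, 721, 50]);
translate([56, 56, 0]) cylinder(h = 679, r = 37);
translate([785, 56, 0]) cylinder(h = 679, r = 37);
translate([56, 665, 0]) cylinder(h = 679, r = 37);
translate([785, 665, 0]) cylinder(h = 679, r = 37);
translate([361, 343, 729]) {
  cube([42, 31, 1843]);
  translate([345, 0, 0]) cube([42, 31, 1843]);
  translate([42, 0, 268]) cube([303, 31, 32]);
  translate([42, 0, 510]) cube([303, 31, 32]);
  translate([42, 0, 752]) cube([303, 31, 32]);
  translate([42, 0, 994]) cube([303, 31, 32]);
  translate([42, 0, 1236]) cube([303, 31, 32]);
  translate([42, 0, 1478]) cube([303, 31, 32]);
  translate([42, 0, 1720]) cube([303, 31, 32]);
}
translate([249, 861, 0]) {
  translate([0, 0, 347]) cube([343, 285, 35]);
  translate([18, 18, 0]) cylinder(h = 347, r = 18);
  translate([325, 18, 0]) cylinder(h = 347, r = 18);
  translate([18, 267, 0]) cylinder(h = 347, r = 18);
  translate([325, 267, 0]) cylinder(h = 347, r = 18);
}
translate([981, 218, 0]) {
  translate([0, 0, 347]) cube([343, 285, 35]);
  translate([18, 18, 0]) cylinder(h = 347, r = 18);
  translate([325, 18, 0]) cylinder(h = 347, r = 18);
  translate([18, 267, 0]) cylinder(h = 347, r = 18);
  translate([325, 267, 0]) cylinder(h = 347, r = 18);
}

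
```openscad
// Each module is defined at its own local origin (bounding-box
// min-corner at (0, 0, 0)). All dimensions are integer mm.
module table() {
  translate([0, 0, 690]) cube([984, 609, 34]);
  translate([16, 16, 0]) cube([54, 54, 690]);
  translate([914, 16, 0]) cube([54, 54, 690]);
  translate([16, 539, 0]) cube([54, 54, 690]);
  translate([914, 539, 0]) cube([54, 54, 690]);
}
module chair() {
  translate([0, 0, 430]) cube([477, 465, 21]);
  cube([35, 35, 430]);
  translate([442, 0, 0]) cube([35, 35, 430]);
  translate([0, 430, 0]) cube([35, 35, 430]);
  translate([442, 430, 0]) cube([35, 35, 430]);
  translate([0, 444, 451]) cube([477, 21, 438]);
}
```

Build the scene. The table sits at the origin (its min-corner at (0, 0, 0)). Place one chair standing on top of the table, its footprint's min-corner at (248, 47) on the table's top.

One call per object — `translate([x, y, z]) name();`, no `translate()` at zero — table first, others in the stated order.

table();
translate([248, 47, 724]) chair();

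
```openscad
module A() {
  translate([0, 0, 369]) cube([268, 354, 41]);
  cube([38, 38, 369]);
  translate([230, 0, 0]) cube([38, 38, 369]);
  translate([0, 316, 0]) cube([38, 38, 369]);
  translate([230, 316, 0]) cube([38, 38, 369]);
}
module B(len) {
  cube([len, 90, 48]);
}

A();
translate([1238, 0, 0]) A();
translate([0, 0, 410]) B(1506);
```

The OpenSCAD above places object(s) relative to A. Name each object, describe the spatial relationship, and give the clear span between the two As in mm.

Second stool starts at x = 1238; first ends at x = 268; clear span = 1238 − 268 = 970 mm.

A is a stool. B is a beam. A beam spans the tops of two stools. The clear span between the two stools is 970 mm.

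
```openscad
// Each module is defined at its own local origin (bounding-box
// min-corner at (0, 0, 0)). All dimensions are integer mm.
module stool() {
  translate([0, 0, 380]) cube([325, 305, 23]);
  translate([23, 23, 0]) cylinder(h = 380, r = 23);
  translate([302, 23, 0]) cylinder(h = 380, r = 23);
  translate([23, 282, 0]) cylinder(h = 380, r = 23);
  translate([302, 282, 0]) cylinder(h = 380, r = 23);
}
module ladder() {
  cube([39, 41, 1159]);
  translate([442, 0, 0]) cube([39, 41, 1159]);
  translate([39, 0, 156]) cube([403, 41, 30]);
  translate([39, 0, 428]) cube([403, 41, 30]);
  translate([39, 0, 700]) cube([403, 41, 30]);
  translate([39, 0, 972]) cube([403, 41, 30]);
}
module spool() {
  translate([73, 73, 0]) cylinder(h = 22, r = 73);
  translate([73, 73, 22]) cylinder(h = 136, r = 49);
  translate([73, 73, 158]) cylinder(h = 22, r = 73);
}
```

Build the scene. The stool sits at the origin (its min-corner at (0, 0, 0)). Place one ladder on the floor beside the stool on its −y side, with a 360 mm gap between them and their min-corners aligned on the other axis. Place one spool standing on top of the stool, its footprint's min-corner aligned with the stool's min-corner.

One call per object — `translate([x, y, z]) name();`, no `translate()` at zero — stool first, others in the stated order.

stool();
translate([0, -401, 0]) ladder();
translate([0, 0, 403]) spool();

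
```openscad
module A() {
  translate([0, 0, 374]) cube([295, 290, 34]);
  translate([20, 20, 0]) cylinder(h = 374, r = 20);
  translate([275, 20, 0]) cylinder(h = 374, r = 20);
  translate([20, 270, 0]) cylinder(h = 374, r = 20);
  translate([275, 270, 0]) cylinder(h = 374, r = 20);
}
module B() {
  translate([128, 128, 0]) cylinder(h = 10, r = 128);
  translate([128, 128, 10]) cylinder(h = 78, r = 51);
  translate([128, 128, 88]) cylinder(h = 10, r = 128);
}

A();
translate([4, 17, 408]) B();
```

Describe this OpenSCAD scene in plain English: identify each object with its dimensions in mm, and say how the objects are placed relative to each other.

A is a four-legged stool. The seat is a 295×290×34 mm slab whose top surface is at z = 408 mm; four round legs, each 40 mm in diameter, run from the floor (z = 0) to the underside of the seat, each leg's axis is inset half a diameter from the nearest pair of seat edges (so the leg's bounding box is flush with the corner).

B is a spool: two coaxial disc flanges of radius 128 mm and thickness 10 mm, joined by a core cylinder of radius 51 mm and height 78 mm. The lower flange rests on z = 0 and the three cylinders share a vertical axis.

The spool is on top of the stool.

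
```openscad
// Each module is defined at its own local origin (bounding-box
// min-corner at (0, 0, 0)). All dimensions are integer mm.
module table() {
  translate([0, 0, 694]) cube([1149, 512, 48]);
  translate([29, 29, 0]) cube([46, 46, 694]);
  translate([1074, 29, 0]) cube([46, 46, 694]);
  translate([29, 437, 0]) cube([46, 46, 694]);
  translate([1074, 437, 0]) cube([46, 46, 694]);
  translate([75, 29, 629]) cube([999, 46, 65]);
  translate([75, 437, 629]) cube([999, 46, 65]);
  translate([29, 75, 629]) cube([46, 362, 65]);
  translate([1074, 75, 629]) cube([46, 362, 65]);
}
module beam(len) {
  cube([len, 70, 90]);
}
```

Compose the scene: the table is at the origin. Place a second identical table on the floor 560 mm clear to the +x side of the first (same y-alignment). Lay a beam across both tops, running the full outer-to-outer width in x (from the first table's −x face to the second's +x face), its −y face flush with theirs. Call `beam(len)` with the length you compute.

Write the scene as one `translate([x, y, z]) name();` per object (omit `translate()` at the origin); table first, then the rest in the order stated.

table();
translate([1709, 0, 0]) table();
translate([0, 0, 742]) beam(2858);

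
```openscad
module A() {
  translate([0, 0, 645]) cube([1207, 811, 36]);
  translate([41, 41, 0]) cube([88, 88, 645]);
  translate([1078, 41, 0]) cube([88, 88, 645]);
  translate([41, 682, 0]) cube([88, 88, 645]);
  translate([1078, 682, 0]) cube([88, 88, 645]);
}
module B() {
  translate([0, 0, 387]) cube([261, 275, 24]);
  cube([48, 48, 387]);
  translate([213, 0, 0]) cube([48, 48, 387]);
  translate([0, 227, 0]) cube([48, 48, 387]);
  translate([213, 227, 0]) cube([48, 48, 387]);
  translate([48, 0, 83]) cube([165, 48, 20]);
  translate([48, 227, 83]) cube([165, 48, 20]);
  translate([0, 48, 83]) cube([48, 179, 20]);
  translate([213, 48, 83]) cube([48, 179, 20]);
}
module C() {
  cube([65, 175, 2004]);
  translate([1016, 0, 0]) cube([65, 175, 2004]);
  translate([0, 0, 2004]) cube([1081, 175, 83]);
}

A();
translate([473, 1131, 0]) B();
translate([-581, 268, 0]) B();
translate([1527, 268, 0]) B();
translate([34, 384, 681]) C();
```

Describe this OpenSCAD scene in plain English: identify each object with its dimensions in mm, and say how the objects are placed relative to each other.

A is a table with a 1207×811 mm rectangular top, 36 mm thick, top surface at z = 681 mm, supported by four 88×88 mm square legs, each inset 41 mm from the nearest pair of top edges, running from the floor.

B is a four-legged stool. The seat is a 261×275×24 mm slab whose top surface is at z = 411 mm; four square legs, each 48×48 mm in cross-section, run from the floor (z = 0) to the underside of the seat, each flush with a corner of the seat. Four stretchers, 48 mm wide and 20 mm tall, connect adjacent legs with their undersides at z = 83 mm, each running between the inner faces of the legs it joins and aligned with the legs' outer faces on the other axis.

C is a door frame. The clear opening is 951 mm wide and 2004 mm high. Two 65 mm wide jambs, 175 mm deep, stand either side of the opening from the floor to the top of the opening. A 83 mm thick head sits across the top of both jambs, spanning the full outside width of the frame.

Three stools sit around the table at the +y, −x, +x sides. The door frame is on top of the table.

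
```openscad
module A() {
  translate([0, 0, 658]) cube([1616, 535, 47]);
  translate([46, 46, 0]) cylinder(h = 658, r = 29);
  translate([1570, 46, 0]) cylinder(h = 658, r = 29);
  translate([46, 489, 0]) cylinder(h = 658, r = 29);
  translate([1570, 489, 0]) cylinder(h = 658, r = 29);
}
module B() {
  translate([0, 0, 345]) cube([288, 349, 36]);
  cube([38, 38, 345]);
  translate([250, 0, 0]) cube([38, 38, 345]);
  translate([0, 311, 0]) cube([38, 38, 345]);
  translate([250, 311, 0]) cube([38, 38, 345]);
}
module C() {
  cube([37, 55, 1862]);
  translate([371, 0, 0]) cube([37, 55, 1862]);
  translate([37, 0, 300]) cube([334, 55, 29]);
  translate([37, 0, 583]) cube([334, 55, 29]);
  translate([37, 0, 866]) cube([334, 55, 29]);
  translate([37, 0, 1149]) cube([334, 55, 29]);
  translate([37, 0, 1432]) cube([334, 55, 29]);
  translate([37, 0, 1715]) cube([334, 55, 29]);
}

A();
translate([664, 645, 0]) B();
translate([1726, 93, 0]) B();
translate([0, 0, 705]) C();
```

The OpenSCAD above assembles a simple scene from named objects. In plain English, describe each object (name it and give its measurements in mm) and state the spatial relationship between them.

A is a rectangular dining table. The top is 1616×535×47 mm with its upper surface at z = 705 mm. It stands on four round legs of 58 mm diameter, each leg's bounding box inset 17 mm from the nearest pair of top edges, running from the floor to the underside of the top.

B is a simple wooden stool: a rectangular seat 288 mm (x) by 349 mm (y), 36 mm thick, top face at z = 381 mm, on four square legs, each 38×38 mm in cross-section. The legs rest on z = 0, each flush with a corner of the seat.

C is a straight ladder. Two 37×55 mm vertical rails, 1862 mm tall, stand 408 mm apart (outside-to-outside) with their front faces coplanar on the −y side. 6 rungs, each 55 mm deep and 29 mm tall, span between the inner faces of the rails, front faces flush with the rails. The lowest rung's underside is at z = 300 mm and rungs are spaced 283 mm apart (underside to underside).

Two stools sit around the table at the +y, +x sides. The ladder is on top of the table.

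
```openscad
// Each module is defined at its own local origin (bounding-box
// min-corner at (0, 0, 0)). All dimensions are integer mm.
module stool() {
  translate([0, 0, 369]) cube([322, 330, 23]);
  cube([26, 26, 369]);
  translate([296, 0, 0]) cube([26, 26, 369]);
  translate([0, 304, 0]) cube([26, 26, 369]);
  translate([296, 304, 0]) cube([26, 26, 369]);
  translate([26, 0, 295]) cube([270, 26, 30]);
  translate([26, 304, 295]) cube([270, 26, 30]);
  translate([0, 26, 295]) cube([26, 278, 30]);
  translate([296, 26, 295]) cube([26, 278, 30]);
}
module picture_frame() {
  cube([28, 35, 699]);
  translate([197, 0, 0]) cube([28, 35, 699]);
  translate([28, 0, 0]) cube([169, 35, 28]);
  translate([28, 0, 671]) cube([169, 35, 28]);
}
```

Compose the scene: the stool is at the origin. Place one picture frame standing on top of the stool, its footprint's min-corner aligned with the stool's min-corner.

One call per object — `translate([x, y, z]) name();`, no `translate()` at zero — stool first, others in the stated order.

stool();
translate([0, 0, 392]) picture_frame();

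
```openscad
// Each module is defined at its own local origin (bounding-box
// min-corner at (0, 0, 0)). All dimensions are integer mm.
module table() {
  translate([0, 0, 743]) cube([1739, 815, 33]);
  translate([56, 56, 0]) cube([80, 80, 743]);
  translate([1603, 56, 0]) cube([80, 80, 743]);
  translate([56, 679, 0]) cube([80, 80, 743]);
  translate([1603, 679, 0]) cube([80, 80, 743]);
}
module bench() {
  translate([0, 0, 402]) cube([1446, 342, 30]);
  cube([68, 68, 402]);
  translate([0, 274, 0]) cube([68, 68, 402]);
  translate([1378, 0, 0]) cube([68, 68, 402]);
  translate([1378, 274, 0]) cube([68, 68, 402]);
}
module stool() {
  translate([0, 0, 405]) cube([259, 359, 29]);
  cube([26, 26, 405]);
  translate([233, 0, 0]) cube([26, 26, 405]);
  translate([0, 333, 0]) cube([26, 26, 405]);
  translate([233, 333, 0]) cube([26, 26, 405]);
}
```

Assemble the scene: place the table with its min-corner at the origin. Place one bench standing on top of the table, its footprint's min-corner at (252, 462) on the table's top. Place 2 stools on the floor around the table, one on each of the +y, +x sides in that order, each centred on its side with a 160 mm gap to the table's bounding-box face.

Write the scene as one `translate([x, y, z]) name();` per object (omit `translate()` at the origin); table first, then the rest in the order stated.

table();
translate([252, 462, 776]) bench();
translate([740, 975, 0]) stool();
translate([1899, 228, 0]) stool();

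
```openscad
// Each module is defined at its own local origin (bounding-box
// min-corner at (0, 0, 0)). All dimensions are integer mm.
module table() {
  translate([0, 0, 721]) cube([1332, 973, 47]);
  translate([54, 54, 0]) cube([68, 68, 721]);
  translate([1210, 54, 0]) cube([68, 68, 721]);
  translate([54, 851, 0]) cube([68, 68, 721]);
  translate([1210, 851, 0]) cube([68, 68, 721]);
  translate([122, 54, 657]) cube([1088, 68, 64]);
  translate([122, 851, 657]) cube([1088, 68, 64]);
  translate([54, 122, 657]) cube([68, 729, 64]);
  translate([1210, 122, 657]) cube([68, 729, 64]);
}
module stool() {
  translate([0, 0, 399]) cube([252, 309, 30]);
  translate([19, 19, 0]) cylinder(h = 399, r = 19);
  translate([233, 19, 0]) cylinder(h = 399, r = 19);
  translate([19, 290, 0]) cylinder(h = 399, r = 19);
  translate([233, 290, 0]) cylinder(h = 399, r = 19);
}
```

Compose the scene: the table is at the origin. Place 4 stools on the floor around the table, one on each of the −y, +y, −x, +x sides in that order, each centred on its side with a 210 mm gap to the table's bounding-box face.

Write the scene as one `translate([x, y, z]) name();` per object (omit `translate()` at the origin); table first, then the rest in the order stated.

table();
translate([540, -519, 0]) stool();
translate([540, 1183, 0]) stool();
translate([-462, 332, 0]) stool();
translate([1542, 332, 0]) stool();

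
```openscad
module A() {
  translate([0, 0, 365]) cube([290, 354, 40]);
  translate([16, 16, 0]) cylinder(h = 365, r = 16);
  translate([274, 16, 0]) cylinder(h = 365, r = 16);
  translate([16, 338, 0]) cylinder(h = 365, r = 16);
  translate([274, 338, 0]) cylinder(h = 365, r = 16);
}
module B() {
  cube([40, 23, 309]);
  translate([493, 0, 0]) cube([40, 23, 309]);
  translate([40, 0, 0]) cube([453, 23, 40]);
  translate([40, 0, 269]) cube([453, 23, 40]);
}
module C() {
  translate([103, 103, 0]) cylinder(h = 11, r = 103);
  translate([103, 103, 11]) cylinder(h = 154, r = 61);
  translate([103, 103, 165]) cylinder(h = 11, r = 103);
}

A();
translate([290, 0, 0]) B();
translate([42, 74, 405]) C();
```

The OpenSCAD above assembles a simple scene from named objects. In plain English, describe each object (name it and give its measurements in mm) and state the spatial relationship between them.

A is a four-legged stool. The seat is a 290×354×40 mm slab whose top surface is at z = 405 mm; four round legs, each 32 mm in diameter, run from the floor (z = 0) to the underside of the seat, each leg's axis is inset half a diameter from the nearest pair of seat edges (so the leg's bounding box is flush with the corner).

B is a rectangular picture frame lying in the x–z plane (depth along y). The opening is 453 mm wide (x) by 229 mm tall (z), surrounded by a border 40 mm wide on all four sides. The frame is 23 mm deep and is made of two full-height vertical stiles with two horizontal rails fitted between them.

C is a spool: two coaxial disc flanges of radius 103 mm and thickness 11 mm, joined by a core cylinder of radius 61 mm and height 154 mm. The lower flange rests on z = 0 and the three cylinders share a vertical axis.

The picture frame is against the stool's +x side, with their −y faces flush. The spool is on top of the stool, centred.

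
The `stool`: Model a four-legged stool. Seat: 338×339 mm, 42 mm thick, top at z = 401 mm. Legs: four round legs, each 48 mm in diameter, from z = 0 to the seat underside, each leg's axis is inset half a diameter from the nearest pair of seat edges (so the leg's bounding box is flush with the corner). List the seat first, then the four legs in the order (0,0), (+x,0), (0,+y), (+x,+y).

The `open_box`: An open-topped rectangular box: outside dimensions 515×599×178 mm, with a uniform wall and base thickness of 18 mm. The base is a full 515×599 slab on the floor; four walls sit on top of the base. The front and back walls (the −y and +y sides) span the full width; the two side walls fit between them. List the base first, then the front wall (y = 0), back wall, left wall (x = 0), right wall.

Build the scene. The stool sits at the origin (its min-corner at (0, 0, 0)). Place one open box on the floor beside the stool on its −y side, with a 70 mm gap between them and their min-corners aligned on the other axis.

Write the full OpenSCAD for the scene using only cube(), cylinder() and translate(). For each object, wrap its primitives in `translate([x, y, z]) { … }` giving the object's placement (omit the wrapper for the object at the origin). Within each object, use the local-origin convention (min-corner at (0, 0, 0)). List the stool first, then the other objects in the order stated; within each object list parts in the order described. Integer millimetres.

translate([0, 0, 359]) cube([338, 339, 42]);
translate([24, 24, 0]) cylinder(h = 359, r = 24);
translate([314, 24, 0]) cylinder(h = 359, r = 24);
translate([24, 315, 0]) cylinder(h = 359, r = 24);
translate([314, 315, 0]) cylinder(h = 359, r = 24);
translate([0, -669, 0]) {
  cube([515, 599, 18]);
  translate([0, 0, 18]) cube([515, 18, 160]);
  translate([0, 581, 18]) cube([515, 18, 160]);
  translate([0, 18, 18]) cube([18, 563, 160]);
  translate([497, 18, 18]) cube([18, 563, 160]);
}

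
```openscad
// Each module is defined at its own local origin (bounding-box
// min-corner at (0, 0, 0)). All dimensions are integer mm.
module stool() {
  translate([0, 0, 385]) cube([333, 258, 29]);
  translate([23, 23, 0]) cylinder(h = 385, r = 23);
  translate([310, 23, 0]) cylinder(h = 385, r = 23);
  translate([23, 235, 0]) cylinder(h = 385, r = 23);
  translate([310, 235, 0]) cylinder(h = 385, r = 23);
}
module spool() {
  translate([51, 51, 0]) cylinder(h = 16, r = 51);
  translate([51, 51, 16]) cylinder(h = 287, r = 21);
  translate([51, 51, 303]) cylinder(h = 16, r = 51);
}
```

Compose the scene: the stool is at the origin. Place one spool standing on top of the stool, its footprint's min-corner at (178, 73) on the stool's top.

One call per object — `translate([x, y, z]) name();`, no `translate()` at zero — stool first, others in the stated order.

stool();
translate([178, 73, 414]) spool();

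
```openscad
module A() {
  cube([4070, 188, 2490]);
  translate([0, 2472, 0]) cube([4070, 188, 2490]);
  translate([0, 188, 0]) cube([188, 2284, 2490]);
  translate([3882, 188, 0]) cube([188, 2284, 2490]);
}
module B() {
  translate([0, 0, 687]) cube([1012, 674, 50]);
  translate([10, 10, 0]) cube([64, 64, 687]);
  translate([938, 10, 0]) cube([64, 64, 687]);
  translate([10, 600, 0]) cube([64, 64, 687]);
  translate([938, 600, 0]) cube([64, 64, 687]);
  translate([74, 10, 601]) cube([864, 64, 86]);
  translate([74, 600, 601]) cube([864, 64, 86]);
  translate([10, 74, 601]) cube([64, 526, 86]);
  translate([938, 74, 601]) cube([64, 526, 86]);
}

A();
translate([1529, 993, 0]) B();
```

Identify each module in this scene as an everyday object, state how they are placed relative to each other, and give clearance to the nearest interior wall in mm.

A is a house frame. B is a table. The table sits inside the house frame, centred. The clearance to the nearest interior wall is 805 mm.

Clearances: x = 1341, y = 805; minimum 805 mm.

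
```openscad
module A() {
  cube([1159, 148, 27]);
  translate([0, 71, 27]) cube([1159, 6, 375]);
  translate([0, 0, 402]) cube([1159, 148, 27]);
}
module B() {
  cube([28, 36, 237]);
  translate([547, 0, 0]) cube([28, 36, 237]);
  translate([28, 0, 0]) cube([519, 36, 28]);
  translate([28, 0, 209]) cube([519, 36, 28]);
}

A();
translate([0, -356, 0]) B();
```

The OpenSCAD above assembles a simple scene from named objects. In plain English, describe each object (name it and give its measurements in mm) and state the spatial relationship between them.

A is an I-beam lying along x, 1159 mm long. Overall section height 429 mm. Two flanges 148 mm wide (y) and 27 mm thick, one on the floor and one at the top; a web 6 mm thick runs between them, centred on the flange width.

B is a rectangular picture frame lying in the x–z plane (depth along y). The opening is 519 mm wide (x) by 181 mm tall (z), surrounded by a border 28 mm wide on all four sides. The frame is 36 mm deep and is made of two full-height vertical stiles with two horizontal rails fitted between them.

The picture frame is on the floor beside the I-beam on its −y side.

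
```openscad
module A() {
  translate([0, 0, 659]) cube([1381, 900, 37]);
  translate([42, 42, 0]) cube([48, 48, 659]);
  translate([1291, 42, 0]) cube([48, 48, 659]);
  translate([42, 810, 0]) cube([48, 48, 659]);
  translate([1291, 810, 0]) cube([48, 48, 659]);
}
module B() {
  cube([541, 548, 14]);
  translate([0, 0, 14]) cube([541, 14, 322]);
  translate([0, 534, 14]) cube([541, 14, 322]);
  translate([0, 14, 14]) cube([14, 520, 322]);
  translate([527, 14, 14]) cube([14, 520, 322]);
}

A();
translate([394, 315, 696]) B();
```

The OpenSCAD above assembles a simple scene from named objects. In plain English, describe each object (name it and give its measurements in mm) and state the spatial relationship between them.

A is a table: top 1381 mm (x) × 900 mm (y), 37 mm thick, upper face at z = 696 mm, on four 48×48 mm square legs, each inset 42 mm from the nearest pair of top edges, running from z = 0 to the bottom of the top.

B is an open-topped rectangular box: outside dimensions 541×548×336 mm, with a uniform wall and base thickness of 14 mm. The base is a full 541×548 slab on the floor; four walls sit on top of the base. The front and back walls (the −y and +y sides) span the full width; the two side walls fit between them.

The open box is on top of the table.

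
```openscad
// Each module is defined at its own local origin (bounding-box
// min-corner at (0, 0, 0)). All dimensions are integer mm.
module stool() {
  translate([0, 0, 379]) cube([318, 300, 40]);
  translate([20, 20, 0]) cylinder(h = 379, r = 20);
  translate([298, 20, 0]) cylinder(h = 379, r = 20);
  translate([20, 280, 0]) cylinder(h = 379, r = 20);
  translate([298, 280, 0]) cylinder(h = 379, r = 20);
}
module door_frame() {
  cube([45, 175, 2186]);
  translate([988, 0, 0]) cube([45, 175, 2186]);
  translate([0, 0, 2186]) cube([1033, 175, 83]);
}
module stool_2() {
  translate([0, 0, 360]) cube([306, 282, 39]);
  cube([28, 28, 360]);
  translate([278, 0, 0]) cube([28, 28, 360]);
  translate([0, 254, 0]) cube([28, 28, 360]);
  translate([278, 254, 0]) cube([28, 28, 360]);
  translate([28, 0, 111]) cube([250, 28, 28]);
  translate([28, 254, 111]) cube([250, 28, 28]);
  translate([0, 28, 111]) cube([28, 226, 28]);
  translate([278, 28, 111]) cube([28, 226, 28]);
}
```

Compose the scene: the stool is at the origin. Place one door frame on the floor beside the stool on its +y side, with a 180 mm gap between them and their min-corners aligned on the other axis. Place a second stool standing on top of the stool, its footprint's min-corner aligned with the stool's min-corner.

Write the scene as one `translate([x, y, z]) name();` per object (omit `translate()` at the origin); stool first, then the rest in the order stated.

stool();
translate([0, 480, 0]) door_frame();
translate([0, 0, 419]) stool_2();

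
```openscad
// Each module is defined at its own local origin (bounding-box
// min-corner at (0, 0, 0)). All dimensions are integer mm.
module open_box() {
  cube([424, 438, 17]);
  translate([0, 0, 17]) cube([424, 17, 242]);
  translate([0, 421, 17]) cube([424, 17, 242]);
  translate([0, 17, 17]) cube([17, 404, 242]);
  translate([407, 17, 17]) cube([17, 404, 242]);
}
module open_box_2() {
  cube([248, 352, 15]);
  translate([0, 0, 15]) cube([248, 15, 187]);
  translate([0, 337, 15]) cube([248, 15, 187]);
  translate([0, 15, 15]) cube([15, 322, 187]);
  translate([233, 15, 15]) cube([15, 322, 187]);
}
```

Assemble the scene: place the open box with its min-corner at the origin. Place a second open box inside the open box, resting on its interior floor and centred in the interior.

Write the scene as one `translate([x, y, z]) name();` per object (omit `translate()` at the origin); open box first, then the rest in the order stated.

open_box();
translate([88, 43, 17]) open_box_2();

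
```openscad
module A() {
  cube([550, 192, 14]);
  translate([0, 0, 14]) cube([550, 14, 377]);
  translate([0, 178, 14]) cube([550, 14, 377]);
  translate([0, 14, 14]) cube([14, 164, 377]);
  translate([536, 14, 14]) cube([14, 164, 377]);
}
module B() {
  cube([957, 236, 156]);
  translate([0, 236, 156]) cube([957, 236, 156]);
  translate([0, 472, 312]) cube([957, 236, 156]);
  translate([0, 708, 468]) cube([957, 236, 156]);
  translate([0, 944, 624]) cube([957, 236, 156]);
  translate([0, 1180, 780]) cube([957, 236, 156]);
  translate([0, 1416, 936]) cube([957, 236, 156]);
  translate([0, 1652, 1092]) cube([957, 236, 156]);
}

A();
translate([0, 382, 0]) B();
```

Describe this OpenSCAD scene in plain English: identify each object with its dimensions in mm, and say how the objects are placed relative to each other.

A is an open storage box with external size 550×192×391 mm and wall thickness 14 mm (the base is also 14 mm thick). The base covers the whole footprint; the four walls stand on the base, with the y-facing walls full-width and the x-facing walls fitting between their inner faces.

B is a run of 8 identical solid stair steps. Each tread is 957×236 mm and each step block is 156 mm high. Step 1 rests on the floor; step k is offset from step 1 by (k−1)×236 mm in y and (k−1)×156 mm in z.

The staircase is on the floor beside the open box on its +y side.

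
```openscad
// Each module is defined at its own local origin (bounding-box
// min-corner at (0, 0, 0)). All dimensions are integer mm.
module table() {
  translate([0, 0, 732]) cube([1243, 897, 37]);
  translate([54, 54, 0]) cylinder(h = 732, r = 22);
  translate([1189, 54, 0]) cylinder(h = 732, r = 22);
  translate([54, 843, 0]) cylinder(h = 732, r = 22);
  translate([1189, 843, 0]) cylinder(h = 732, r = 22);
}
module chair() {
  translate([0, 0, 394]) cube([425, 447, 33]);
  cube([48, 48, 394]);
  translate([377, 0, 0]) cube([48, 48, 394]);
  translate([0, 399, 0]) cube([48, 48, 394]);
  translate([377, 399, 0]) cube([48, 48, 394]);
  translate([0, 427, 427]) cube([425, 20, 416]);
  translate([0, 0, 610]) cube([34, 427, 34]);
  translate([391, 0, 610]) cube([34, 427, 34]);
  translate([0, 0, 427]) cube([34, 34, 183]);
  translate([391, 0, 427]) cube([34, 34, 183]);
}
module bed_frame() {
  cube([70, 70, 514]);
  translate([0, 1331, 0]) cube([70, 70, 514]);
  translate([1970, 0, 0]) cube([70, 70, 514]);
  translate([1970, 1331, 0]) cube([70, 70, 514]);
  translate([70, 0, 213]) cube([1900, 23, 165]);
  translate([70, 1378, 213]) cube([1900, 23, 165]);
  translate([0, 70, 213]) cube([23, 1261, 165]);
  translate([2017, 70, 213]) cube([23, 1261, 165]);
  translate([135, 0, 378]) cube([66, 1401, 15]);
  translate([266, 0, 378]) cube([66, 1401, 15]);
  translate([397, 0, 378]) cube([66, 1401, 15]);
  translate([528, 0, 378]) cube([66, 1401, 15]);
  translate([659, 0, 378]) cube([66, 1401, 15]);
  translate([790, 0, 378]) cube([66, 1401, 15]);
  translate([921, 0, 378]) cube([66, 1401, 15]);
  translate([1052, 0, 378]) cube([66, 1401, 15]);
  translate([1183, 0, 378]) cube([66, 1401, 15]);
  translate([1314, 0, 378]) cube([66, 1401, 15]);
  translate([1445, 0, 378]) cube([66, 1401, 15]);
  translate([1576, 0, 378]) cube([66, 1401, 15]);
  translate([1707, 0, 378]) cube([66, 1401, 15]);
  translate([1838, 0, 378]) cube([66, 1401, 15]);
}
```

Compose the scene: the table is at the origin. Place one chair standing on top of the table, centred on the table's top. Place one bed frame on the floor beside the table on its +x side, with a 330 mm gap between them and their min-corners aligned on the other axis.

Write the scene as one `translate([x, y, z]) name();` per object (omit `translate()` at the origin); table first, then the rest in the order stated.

table();
translate([409, 225, 769]) chair();
translate([1573, 0, 0]) bed_frame();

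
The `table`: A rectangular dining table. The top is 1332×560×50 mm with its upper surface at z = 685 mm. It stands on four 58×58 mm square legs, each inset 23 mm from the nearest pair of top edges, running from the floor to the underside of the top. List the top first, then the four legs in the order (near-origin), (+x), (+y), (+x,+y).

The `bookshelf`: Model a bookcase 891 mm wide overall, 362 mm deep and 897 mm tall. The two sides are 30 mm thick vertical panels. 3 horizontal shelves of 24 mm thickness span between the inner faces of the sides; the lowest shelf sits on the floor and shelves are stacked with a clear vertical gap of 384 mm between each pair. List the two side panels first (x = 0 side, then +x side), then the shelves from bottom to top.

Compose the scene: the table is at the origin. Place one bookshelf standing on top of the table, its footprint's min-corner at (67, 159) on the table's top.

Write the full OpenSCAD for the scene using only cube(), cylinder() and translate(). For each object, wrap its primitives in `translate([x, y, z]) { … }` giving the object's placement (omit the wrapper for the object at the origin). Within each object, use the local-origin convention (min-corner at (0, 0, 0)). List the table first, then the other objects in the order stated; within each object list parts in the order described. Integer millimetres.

translate([0, 0, 635]) cube([1332, 560, 50]);
translate([23, 23, 0]) cube([58, 58, 635]);
translate([1251, 23, 0]) cube([58, 58, 635]);
translate([23, 479, 0]) cube([58, 58, 635]);
translate([1251, 479, 0]) cube([58, 58, 635]);
translate([67, 159, 685]) {
  cube([30, 362, 897]);
  translate([861, 0, 0]) cube([30, 362, 897]);
  translate([30, 0, 0]) cube([831, 362, 24]);
  translate([30, 0, 408]) cube([831, 362, 24]);
  translate([30, 0, 816]) cube([831, 362, 24]);
}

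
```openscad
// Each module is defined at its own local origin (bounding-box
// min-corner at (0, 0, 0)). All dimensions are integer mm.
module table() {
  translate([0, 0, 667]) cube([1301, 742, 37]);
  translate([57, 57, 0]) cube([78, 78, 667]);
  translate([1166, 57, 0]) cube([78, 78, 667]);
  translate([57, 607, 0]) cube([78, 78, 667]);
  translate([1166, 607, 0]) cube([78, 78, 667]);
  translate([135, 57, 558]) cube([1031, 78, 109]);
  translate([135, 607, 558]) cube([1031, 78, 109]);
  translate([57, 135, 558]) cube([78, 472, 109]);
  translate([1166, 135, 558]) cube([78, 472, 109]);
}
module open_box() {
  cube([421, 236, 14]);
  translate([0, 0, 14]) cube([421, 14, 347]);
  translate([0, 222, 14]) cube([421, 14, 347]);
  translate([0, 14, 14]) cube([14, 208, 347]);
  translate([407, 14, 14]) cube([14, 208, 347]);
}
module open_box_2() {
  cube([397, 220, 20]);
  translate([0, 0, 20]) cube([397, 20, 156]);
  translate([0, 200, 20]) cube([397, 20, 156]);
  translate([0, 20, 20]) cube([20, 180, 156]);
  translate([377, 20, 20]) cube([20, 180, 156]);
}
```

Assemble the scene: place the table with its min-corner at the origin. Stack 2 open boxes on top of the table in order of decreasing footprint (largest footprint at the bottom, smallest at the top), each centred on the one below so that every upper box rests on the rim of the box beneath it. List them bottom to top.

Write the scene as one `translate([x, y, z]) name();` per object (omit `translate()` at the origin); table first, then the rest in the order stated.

table();
translate([440, 253, 704]) open_box();
translate([452, 261, 1065]) open_box_2();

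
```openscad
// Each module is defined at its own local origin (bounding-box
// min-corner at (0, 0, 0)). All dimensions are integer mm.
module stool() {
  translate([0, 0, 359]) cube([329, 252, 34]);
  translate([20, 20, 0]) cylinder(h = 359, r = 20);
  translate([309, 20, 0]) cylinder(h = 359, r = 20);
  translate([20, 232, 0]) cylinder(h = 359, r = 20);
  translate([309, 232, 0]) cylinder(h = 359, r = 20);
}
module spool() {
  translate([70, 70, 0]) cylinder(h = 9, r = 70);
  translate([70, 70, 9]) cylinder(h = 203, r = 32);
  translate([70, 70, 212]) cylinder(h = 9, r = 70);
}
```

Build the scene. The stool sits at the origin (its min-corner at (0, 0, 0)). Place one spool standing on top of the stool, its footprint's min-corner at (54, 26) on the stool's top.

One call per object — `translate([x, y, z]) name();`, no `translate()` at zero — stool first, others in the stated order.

stool();
translate([54, 26, 393]) spool();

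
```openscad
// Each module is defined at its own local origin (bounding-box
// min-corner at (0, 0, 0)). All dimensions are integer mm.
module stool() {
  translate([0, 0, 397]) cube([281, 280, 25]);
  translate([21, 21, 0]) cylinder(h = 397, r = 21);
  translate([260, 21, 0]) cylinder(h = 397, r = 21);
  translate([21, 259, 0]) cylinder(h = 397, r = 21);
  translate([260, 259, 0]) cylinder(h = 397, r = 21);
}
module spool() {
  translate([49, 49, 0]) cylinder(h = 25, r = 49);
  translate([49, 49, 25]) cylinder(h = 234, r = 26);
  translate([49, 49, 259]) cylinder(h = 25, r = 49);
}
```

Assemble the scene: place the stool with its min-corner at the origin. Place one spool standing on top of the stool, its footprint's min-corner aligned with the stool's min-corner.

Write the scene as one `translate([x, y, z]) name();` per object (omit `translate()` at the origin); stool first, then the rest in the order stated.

stool();
translate([0, 0, 422]) spool();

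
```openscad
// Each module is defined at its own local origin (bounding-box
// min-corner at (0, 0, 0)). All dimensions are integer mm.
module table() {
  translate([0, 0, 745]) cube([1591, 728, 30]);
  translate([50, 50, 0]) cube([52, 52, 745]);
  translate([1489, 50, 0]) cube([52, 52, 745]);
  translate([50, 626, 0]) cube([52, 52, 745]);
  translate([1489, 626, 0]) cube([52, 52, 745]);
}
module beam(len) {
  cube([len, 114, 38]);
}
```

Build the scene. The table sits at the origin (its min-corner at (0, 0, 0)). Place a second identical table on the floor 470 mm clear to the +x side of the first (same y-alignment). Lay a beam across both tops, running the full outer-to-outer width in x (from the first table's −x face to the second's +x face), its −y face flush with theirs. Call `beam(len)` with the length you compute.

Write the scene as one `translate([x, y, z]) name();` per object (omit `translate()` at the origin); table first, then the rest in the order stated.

table();
translate([2061, 0, 0]) table();
translate([0, 0, 775]) beam(3652);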